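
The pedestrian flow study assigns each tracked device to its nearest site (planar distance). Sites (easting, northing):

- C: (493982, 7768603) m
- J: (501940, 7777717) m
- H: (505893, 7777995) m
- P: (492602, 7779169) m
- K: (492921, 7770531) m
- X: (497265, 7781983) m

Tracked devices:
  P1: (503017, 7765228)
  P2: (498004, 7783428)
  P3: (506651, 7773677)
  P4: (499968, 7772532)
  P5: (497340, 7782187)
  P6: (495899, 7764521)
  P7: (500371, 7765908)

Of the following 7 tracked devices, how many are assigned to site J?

1

P1 → C
P2 → X
P3 → H
P4 → J
P5 → X
P6 → C
P7 → C
1 of the 7 goes to J.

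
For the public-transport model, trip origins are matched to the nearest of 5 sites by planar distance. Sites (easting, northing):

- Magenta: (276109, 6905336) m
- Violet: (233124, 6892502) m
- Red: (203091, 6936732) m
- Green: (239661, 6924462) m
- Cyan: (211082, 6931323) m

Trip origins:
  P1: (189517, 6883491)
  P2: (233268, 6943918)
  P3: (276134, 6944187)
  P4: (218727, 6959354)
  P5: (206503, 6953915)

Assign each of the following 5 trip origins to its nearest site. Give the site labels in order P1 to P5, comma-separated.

P1 → Violet (d²=1982768570.00)
P2 → Green (d²=419406385.00)
P3 → Magenta (d²=1509400826.00)
P4 → Red (d²=756239380.00)
P5 → Red (d²=306897233.00)

Violet, Green, Magenta, Red, Red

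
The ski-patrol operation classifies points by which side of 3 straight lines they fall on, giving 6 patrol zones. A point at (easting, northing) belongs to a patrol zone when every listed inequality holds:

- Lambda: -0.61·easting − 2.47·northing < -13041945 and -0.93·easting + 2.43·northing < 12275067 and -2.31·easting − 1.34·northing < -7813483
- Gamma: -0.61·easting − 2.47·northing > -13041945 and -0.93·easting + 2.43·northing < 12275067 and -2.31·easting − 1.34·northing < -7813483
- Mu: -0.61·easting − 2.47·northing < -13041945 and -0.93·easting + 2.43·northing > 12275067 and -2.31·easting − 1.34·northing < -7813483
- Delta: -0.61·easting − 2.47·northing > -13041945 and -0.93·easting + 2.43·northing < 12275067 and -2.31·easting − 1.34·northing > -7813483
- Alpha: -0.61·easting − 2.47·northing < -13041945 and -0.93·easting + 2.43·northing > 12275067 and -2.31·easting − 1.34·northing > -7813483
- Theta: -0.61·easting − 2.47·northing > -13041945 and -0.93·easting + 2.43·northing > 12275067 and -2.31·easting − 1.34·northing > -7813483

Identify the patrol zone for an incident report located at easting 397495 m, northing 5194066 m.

-0.61·397495 − 2.47·5194066 = -13071814.970, which is < -13041945
-0.93·397495 + 2.43·5194066 = 12251910.030, which is < 12275067
-2.31·397495 − 1.34·5194066 = -7878261.890, which is < -7813483
This sign pattern matches Lambda.

Lambda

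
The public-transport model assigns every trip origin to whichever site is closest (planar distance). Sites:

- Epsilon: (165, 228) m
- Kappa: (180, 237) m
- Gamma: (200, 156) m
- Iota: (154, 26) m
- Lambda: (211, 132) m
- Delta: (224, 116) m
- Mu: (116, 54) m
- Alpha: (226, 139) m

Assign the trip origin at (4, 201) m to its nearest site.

Squared distances to each site:
Epsilon: 26650.000; Kappa: 32272.000; Gamma: 40441.000; Iota: 53125.000; Lambda: 47610.000; Delta: 55625.000; Mu: 34153.000; Alpha: 53128.000.
Minimum at Epsilon.

Epsilon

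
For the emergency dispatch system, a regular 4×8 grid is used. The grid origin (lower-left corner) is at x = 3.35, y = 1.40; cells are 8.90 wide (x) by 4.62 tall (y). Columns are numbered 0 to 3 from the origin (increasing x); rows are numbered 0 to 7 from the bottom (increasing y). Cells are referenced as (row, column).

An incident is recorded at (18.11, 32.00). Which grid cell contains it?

Column index: ⌊(18.11 − 3.35) / 8.90⌋ = ⌊1.658⌋ = 1
Row offset from origin: ⌊(32.00 − 1.40) / 4.62⌋ = ⌊6.623⌋ = 6 → row 6

(6, 1)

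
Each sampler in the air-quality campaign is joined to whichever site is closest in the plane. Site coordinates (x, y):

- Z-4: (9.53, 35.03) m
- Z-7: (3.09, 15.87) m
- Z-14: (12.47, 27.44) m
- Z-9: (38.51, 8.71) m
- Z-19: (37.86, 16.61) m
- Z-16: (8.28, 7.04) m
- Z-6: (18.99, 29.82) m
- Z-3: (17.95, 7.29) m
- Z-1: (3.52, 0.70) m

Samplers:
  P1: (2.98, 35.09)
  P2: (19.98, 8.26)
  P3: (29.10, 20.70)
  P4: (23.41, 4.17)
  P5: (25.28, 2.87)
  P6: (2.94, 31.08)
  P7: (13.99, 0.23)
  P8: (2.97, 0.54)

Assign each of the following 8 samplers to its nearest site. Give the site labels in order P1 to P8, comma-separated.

Z-4, Z-3, Z-19, Z-3, Z-3, Z-4, Z-3, Z-1

P1 → Z-4 (d²=42.91)
P2 → Z-3 (d²=5.06)
P3 → Z-19 (d²=93.47)
P4 → Z-3 (d²=39.55)
P5 → Z-3 (d²=73.27)
P6 → Z-4 (d²=59.03)
P7 → Z-3 (d²=65.53)
P8 → Z-1 (d²=0.33)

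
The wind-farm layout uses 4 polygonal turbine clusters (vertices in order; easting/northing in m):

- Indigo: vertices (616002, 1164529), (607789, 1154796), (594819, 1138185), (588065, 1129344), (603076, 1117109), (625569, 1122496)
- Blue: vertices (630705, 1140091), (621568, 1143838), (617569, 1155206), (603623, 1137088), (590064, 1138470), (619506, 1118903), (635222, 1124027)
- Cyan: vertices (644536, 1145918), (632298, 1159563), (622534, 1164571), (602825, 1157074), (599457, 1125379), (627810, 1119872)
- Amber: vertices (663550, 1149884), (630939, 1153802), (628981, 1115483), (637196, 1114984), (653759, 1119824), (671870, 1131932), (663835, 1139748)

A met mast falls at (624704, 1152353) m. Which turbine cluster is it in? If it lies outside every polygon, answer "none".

Cyan

Cast a ray rightward from (624704, 1152353). For each polygon, the edges (by vertex number in listed order) whose endpoints lie on opposite sides of northing = 1152353, where each meets that height, and whether that is right or left of the point:
Indigo: 2–3 at easting≈605881.5 (left), 6–1 at easting≈618773.3 (left) → 0 crossings.
Blue: 2–3 at easting≈618572.6 (left), 3–4 at easting≈615373.0 (left) → 0 crossings.
Cyan: 1–2 at easting≈638764.5 (right), 4–5 at easting≈602323.3 (left) → 1 crossing.
Amber: 1–2 at easting≈642999.6 (right), 2–3 at easting≈630865.0 (right) → 2 crossings.
Only Cyan has an odd count, so the point is inside Cyan.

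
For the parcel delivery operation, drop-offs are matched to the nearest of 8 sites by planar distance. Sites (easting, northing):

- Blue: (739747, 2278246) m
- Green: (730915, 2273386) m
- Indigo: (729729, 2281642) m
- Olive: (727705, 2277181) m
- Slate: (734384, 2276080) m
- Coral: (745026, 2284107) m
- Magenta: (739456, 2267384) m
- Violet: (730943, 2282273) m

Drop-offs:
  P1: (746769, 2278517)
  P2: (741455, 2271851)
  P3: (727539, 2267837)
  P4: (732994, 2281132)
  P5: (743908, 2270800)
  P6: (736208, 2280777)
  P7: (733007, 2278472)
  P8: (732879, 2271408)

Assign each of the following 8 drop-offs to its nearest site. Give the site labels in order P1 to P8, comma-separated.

Coral, Magenta, Green, Violet, Magenta, Blue, Slate, Green

P1 → Coral (d²=34286149.00)
P2 → Magenta (d²=23950090.00)
P3 → Green (d²=42188777.00)
P4 → Violet (d²=5508482.00)
P5 → Magenta (d²=31489360.00)
P6 → Blue (d²=18930482.00)
P7 → Slate (d²=7617793.00)
P8 → Green (d²=7769780.00)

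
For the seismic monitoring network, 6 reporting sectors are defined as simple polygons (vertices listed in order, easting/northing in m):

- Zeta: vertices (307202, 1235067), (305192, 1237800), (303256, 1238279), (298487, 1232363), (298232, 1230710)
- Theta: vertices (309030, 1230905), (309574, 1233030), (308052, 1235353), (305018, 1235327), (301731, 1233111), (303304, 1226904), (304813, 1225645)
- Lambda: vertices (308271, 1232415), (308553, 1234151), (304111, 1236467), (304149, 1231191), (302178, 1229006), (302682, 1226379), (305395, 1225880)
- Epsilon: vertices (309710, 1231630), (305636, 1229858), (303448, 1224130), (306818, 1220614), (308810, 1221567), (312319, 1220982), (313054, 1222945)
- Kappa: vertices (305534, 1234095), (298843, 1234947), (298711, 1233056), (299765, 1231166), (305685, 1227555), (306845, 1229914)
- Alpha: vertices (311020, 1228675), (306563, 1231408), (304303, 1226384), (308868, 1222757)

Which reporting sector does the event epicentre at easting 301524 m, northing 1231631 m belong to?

Kappa

Cast a ray rightward from (301524, 1231631). For each polygon, the edges (by vertex number in listed order) whose endpoints lie on opposite sides of northing = 1231631, where each meets that height, and whether that is right or left of the point:
Zeta: 4–5 at easting≈298374.1 (left), 5–1 at easting≈300128.1 (left) → 0 crossings.
Theta: 1–2 at easting≈309215.9 (right), 5–6 at easting≈302106.1 (right) → 2 crossings.
Lambda: 3–4 at easting≈304145.8 (right), 7–1 at easting≈307926.0 (right) → 2 crossings.
Epsilon: no edge straddles that height → 0 crossings.
Kappa: 3–4 at easting≈299505.7 (left), 6–1 at easting≈306306.6 (right) → 1 crossing.
Alpha: no edge straddles that height → 0 crossings.
Only Kappa has an odd count, so the point is inside Kappa.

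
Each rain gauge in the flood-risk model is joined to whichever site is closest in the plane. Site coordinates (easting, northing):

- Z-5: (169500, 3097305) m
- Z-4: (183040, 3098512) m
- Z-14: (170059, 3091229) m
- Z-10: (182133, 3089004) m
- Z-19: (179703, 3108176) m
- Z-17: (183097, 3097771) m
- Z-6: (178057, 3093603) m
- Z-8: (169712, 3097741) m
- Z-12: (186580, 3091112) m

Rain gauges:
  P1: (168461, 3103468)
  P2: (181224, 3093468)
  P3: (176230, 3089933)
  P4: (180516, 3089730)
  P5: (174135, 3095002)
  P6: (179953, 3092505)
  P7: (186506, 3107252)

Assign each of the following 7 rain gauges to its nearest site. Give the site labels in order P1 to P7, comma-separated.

P1 → Z-8 (d²=34363530.00)
P2 → Z-6 (d²=10048114.00)
P3 → Z-6 (d²=16806829.00)
P4 → Z-10 (d²=3141765.00)
P5 → Z-6 (d²=17339285.00)
P6 → Z-6 (d²=4800420.00)
P7 → Z-19 (d²=47134585.00)

Z-8, Z-6, Z-6, Z-10, Z-6, Z-6, Z-19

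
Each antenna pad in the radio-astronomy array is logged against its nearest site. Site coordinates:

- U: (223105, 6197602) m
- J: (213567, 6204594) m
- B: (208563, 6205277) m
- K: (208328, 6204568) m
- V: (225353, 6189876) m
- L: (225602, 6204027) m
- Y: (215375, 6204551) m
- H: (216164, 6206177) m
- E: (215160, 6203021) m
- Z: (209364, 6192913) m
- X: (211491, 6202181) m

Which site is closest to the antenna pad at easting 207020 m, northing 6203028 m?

Squared distances to each site:
U: 288168701.000; J: 45315565.000; B: 7438850.000; K: 4082464.000; V: 509073993.000; L: 346288725.000; Y: 72125554.000; H: 93528937.000; E: 66259649.000; Z: 107807561.000; X: 20707250.000.
Minimum at K.

K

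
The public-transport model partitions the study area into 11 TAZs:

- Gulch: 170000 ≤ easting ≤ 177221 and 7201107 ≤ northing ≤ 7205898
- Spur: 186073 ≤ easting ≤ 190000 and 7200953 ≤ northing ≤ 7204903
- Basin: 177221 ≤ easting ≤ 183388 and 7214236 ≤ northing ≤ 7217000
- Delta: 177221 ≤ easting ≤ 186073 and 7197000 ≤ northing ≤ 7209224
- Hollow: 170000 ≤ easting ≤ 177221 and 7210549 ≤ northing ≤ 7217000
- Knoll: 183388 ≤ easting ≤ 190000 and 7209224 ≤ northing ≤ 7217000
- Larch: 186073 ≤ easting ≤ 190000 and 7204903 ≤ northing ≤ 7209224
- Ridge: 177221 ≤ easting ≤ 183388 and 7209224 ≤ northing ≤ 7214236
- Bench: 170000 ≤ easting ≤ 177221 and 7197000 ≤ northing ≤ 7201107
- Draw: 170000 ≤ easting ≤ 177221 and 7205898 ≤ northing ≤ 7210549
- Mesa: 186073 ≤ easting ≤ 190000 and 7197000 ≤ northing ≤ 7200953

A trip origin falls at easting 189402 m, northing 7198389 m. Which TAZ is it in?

The point has easting = 189402 and northing = 7198389.
Only Mesa satisfies 186073 ≤ easting ≤ 190000 and 7197000 ≤ northing ≤ 7200953.

Mesa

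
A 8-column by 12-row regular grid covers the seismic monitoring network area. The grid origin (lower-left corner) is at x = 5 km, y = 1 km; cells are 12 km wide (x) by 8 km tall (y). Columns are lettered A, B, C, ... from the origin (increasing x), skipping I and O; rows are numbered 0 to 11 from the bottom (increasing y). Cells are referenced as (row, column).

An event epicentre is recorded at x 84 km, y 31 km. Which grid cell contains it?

(3, G)

Column index: ⌊(84 − 5) / 12⌋ = ⌊6.583⌋ = 6 → column G
Row offset from origin: ⌊(31 − 1) / 8⌋ = ⌊3.750⌋ = 3 → row 3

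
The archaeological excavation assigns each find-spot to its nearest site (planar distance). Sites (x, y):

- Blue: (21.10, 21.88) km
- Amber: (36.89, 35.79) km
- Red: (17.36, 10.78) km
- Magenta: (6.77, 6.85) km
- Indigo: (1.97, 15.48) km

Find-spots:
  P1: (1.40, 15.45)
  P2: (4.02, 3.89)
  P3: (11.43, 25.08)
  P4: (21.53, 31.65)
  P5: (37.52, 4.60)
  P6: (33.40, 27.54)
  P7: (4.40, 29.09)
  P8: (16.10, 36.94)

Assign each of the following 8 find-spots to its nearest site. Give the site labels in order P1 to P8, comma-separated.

Indigo, Magenta, Blue, Blue, Red, Amber, Indigo, Blue

P1 → Indigo (d²=0.33)
P2 → Magenta (d²=16.32)
P3 → Blue (d²=103.75)
P4 → Blue (d²=95.64)
P5 → Red (d²=444.62)
P6 → Amber (d²=80.24)
P7 → Indigo (d²=191.14)
P8 → Blue (d²=251.80)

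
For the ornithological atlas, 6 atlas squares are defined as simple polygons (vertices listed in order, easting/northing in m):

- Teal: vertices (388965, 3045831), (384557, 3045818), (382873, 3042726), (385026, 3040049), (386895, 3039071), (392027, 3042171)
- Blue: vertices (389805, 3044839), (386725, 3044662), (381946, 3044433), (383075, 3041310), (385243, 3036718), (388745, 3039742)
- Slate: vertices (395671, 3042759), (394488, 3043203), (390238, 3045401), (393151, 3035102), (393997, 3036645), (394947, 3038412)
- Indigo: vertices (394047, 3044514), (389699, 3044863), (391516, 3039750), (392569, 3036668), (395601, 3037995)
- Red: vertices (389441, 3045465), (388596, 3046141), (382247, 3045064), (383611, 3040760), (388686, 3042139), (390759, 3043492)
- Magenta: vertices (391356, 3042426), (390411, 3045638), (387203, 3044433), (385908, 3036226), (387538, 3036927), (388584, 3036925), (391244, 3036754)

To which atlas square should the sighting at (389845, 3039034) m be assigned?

Magenta

Cast a ray rightward from (389845, 3039034). For each polygon, the edges (by vertex number in listed order) whose endpoints lie on opposite sides of northing = 3039034, where each meets that height, and whether that is right or left of the point:
Teal: no edge straddles that height → 0 crossings.
Blue: 4–5 at easting≈384149.6 (left), 5–6 at easting≈387925.1 (left) → 0 crossings.
Slate: 3–4 at easting≈392038.9 (right), 6–1 at easting≈395050.6 (right) → 2 crossings.
Indigo: 3–4 at easting≈391760.6 (right), 5–1 at easting≈395353.3 (right) → 2 crossings.
Red: no edge straddles that height → 0 crossings.
Magenta: 3–4 at easting≈386351.1 (left), 7–1 at easting≈391289.0 (right) → 1 crossing.
Only Magenta has an odd count, so the point is inside Magenta.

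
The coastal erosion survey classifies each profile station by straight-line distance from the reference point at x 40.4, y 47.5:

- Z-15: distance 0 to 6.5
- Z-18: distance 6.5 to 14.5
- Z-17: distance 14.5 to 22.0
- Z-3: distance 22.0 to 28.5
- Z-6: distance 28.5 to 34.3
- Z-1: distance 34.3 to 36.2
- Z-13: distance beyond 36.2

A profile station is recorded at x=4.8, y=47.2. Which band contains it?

Z-1

Distance = √((4.8−40.4)² + (47.2−47.5)²) = √(1267.360 + 0.090) = 35.601.
34.3 ≤ 35.601 < 36.2 → Z-1.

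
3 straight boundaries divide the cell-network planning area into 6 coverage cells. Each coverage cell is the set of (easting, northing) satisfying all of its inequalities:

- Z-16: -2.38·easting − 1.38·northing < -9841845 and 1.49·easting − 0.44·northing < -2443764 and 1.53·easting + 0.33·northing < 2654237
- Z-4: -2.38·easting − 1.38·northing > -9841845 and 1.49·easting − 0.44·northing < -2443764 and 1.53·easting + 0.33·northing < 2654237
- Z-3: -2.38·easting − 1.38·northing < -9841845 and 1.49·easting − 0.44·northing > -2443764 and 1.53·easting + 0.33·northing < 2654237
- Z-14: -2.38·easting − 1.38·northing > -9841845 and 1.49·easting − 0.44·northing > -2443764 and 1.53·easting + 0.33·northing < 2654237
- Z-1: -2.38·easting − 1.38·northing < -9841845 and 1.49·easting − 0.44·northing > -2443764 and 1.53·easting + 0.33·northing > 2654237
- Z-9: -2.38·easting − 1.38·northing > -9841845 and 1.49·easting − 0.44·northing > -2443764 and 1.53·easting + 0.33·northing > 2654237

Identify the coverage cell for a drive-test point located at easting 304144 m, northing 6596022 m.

-2.38·304144 − 1.38·6596022 = -9826373.080, which is > -9841845
1.49·304144 − 0.44·6596022 = -2449075.120, which is < -2443764
1.53·304144 + 0.33·6596022 = 2642027.580, which is < 2654237
This sign pattern matches Z-4.

Z-4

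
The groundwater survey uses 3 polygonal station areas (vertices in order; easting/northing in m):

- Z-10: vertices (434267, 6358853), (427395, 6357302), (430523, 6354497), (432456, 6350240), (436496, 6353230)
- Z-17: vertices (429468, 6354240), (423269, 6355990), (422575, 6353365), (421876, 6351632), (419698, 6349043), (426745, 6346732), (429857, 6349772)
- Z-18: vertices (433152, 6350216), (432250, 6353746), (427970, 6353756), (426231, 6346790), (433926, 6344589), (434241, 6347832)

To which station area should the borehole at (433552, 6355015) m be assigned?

Z-10

Cast a ray rightward from (433552, 6355015). For each polygon, the edges (by vertex number in listed order) whose endpoints lie on opposite sides of northing = 6355015, where each meets that height, and whether that is right or left of the point:
Z-10: 2–3 at easting≈429945.4 (left), 5–1 at easting≈435788.4 (right) → 1 crossing.
Z-17: 1–2 at easting≈426722.7 (left), 2–3 at easting≈423011.2 (left) → 0 crossings.
Z-18: no edge straddles that height → 0 crossings.
Only Z-10 has an odd count, so the point is inside Z-10.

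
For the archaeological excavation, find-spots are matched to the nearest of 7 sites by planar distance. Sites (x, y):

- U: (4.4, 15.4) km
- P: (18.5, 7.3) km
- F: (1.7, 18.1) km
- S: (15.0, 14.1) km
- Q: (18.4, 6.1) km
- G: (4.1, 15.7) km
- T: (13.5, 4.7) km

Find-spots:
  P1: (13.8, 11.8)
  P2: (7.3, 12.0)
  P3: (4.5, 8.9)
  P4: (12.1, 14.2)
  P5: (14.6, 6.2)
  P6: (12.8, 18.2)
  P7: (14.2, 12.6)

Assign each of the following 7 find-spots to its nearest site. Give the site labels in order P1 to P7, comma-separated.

P1 → S (d²=6.73)
P2 → U (d²=19.97)
P3 → U (d²=42.26)
P4 → S (d²=8.42)
P5 → T (d²=3.46)
P6 → S (d²=21.65)
P7 → S (d²=2.89)

S, U, U, S, T, S, S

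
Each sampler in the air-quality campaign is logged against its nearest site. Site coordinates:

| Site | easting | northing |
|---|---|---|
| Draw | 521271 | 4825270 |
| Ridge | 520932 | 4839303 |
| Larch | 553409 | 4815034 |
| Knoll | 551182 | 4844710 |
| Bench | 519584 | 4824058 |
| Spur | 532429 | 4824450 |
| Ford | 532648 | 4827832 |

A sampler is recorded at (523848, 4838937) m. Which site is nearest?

Squared distances to each site:
Draw: 193427818.000; Ridge: 8637012.000; Larch: 1445206130.000; Knoll: 780475085.000; Bench: 239566337.000; Spur: 283506730.000; Ford: 200761025.000.
Minimum at Ridge.

Ridge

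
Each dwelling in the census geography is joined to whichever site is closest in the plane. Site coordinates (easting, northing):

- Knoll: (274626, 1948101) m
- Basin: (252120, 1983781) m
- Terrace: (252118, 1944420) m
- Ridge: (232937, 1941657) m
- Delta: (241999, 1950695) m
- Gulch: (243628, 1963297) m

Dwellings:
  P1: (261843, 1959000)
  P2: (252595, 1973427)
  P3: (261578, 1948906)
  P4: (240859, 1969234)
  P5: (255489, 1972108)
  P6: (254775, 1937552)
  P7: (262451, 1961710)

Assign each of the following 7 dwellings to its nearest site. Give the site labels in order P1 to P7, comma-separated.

P1 → Knoll (d²=282193290.00)
P2 → Basin (d²=107430941.00)
P3 → Terrace (d²=109615796.00)
P4 → Gulch (d²=42915330.00)
P5 → Basin (d²=147609090.00)
P6 → Terrace (d²=54229073.00)
P7 → Knoll (d²=333435506.00)

Knoll, Basin, Terrace, Gulch, Basin, Terrace, Knoll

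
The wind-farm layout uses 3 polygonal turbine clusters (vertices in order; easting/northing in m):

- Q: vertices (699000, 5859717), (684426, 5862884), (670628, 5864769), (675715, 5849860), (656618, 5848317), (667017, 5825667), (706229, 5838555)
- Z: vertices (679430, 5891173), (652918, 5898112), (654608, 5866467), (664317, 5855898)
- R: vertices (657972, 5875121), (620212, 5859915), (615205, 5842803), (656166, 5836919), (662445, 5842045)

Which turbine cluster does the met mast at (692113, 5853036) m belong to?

Cast a ray rightward from (692113, 5853036). For each polygon, the edges (by vertex number in listed order) whose endpoints lie on opposite sides of northing = 5853036, where each meets that height, and whether that is right or left of the point:
Q: 3–4 at easting≈674631.3 (left), 7–1 at easting≈701282.2 (right) → 1 crossing.
Z: no edge straddles that height → 0 crossings.
R: 2–3 at easting≈618199.2 (left), 5–1 at easting≈660958.6 (left) → 0 crossings.
Only Q has an odd count, so the point is inside Q.

Q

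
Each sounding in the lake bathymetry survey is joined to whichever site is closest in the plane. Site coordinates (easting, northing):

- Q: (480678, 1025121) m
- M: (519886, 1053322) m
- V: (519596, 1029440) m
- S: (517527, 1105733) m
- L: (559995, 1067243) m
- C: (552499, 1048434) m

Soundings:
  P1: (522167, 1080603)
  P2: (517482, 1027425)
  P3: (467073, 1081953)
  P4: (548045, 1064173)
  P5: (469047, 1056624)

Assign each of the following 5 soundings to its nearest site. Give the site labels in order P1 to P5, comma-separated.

P1 → S (d²=653046500.00)
P2 → V (d²=8529221.00)
P3 → S (d²=3111094516.00)
P4 → L (d²=152227400.00)
P5 → Q (d²=1127719170.00)

S, V, S, L, Q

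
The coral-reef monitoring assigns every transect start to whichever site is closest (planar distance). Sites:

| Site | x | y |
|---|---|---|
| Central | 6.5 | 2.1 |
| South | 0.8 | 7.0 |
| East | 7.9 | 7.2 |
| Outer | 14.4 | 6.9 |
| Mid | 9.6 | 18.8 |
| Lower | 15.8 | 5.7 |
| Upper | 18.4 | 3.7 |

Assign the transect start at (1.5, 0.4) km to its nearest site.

Central

Squared distances to each site:
Central: 27.890; South: 44.050; East: 87.200; Outer: 208.660; Mid: 404.170; Lower: 232.580; Upper: 296.500.
Minimum at Central.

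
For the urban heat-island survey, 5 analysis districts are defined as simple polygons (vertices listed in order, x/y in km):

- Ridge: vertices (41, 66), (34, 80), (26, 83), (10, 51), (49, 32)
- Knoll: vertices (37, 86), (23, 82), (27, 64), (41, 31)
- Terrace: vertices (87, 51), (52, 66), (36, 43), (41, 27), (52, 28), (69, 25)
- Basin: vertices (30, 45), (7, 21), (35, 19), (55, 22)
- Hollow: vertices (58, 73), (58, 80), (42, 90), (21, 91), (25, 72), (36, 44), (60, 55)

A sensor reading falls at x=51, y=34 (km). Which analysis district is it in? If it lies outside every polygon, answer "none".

Terrace

Cast a ray rightward from (51, 34). For each polygon, the edges (by vertex number in listed order) whose endpoints lie on opposite sides of y = 34, where each meets that height, and whether that is right or left of the point:
Ridge: 4–5 at x≈44.9 (left), 5–1 at x≈48.5 (left) → 0 crossings.
Knoll: 3–4 at x≈39.7 (left), 4–1 at x≈40.8 (left) → 0 crossings.
Terrace: 3–4 at x≈38.8 (left), 6–1 at x≈75.2 (right) → 1 crossing.
Basin: 1–2 at x≈19.5 (left), 4–1 at x≈42.0 (left) → 0 crossings.
Hollow: no edge straddles that height → 0 crossings.
Only Terrace has an odd count, so the point is inside Terrace.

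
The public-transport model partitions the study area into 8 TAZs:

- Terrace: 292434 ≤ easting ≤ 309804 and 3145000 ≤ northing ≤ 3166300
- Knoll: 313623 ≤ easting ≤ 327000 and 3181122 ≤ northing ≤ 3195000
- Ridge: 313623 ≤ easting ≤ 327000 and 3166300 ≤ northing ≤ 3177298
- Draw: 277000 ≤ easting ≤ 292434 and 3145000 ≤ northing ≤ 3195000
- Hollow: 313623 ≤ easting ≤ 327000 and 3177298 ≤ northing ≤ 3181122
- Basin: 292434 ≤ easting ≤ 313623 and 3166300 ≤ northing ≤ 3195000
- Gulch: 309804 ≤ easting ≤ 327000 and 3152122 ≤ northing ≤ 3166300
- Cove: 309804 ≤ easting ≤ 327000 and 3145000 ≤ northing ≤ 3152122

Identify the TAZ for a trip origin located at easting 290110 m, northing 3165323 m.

Draw

The point has easting = 290110 and northing = 3165323.
Only Draw satisfies 277000 ≤ easting ≤ 292434 and 3145000 ≤ northing ≤ 3195000.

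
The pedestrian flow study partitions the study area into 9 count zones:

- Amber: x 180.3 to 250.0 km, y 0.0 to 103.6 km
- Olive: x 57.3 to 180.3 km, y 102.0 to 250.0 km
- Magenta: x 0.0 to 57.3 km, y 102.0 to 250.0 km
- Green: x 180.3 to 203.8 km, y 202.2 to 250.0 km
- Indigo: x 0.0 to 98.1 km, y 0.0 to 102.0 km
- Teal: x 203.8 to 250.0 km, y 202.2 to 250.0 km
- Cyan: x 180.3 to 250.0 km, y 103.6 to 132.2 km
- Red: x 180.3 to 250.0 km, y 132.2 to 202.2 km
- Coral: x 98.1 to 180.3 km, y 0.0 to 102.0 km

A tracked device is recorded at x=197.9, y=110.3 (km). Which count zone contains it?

Cyan

The point has x = 197.9 and y = 110.3.
Only Cyan satisfies 180.3 ≤ x ≤ 250.0 and 103.6 ≤ y ≤ 132.2.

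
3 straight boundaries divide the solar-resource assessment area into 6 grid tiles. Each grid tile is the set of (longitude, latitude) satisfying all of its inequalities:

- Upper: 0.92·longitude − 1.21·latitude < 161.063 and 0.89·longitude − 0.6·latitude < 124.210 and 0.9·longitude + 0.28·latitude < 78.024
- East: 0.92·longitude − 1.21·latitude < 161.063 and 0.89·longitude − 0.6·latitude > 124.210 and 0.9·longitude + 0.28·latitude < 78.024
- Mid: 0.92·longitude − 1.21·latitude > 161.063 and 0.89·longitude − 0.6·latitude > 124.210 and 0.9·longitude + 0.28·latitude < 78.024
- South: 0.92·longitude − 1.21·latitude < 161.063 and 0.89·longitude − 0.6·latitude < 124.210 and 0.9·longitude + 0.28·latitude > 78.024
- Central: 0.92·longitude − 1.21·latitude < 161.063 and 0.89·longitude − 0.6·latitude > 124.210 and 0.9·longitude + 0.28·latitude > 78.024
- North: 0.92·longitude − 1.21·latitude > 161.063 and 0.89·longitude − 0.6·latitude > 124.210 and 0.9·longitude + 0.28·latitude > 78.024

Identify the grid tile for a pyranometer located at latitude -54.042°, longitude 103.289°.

0.92·103.289 − 1.21·-54.042 = 160.417, which is < 161.063
0.89·103.289 − 0.6·-54.042 = 124.352, which is > 124.210
0.9·103.289 + 0.28·-54.042 = 77.828, which is < 78.024
This sign pattern matches East.

East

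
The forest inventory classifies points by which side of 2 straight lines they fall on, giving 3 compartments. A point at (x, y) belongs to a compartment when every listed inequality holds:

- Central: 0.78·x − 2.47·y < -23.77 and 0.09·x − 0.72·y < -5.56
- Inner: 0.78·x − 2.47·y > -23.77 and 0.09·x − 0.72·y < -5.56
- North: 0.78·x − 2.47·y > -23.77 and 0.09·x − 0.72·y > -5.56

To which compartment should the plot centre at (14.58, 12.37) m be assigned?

0.78·14.58 − 2.47·12.37 = -19.181, which is > -23.77
0.09·14.58 − 0.72·12.37 = -7.594, which is < -5.56
This sign pattern matches Inner.

Inner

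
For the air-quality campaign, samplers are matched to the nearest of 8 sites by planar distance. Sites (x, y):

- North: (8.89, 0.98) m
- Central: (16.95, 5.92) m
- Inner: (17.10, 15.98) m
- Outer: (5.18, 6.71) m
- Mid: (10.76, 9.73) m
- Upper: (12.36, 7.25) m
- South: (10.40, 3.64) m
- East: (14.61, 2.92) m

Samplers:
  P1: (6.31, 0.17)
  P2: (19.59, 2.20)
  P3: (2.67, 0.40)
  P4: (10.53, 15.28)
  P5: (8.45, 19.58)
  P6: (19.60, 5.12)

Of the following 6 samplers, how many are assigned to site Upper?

P1 → North
P2 → Central
P3 → North
P4 → Mid
P5 → Inner
P6 → Central
0 of the 6 go to Upper.

0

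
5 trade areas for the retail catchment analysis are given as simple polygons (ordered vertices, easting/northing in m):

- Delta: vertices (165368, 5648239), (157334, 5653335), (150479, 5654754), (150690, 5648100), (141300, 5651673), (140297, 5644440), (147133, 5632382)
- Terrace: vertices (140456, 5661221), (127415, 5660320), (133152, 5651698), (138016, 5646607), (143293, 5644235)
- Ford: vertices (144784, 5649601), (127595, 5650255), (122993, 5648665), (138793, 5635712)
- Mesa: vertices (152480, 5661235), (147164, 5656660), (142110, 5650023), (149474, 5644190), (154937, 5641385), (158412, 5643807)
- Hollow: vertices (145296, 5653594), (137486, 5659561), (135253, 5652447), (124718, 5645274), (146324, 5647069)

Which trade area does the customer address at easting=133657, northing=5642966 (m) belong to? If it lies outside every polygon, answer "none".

Cast a ray rightward from (133657, 5642966). For each polygon, the edges (by vertex number in listed order) whose endpoints lie on opposite sides of northing = 5642966, where each meets that height, and whether that is right or left of the point:
Delta: 6–7 at easting≈141132.6 (right), 7–1 at easting≈159304.2 (right) → 2 crossings.
Terrace: no edge straddles that height → 0 crossings.
Ford: 3–4 at easting≈129944.6 (left), 4–1 at easting≈141922.0 (right) → 1 crossing.
Mesa: 4–5 at easting≈151857.9 (right), 5–6 at easting≈157205.4 (right) → 2 crossings.
Hollow: no edge straddles that height → 0 crossings.
Only Ford has an odd count, so the point is inside Ford.

Ford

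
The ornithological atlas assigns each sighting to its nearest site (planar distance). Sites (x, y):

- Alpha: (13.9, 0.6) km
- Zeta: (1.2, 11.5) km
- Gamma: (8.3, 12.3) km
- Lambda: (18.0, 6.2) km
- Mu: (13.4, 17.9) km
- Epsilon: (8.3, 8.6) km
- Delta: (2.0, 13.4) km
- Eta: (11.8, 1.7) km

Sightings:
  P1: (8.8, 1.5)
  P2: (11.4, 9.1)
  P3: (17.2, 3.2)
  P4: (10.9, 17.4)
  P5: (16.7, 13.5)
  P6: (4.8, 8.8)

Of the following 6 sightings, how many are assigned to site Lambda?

1

P1 → Eta
P2 → Epsilon
P3 → Lambda
P4 → Mu
P5 → Mu
P6 → Epsilon
1 of the 6 goes to Lambda.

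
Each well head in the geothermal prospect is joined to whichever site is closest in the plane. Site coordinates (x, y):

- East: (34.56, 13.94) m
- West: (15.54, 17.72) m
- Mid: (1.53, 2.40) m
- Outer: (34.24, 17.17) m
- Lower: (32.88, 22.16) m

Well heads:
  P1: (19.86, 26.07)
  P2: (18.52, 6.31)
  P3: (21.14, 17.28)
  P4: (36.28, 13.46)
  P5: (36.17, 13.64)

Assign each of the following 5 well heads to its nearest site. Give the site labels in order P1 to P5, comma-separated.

P1 → West (d²=88.38)
P2 → West (d²=139.07)
P3 → West (d²=31.55)
P4 → East (d²=3.19)
P5 → East (d²=2.68)

West, West, West, East, East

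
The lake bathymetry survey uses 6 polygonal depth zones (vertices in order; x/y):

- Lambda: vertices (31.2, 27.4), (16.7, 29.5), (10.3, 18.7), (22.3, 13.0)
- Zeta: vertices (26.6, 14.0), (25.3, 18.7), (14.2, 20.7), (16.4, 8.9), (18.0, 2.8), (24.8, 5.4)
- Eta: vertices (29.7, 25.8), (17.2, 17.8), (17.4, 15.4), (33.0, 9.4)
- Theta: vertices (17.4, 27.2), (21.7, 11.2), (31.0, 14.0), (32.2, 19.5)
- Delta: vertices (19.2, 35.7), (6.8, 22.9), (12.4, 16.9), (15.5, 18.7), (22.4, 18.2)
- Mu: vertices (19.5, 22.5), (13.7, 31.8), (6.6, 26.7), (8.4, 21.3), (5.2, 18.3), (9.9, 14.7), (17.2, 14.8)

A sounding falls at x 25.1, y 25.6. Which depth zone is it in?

Lambda

Cast a ray rightward from (25.1, 25.6). For each polygon, the edges (by vertex number in listed order) whose endpoints lie on opposite sides of y = 25.6, where each meets that height, and whether that is right or left of the point:
Lambda: 2–3 at x≈14.39 (left), 4–1 at x≈30.09 (right) → 1 crossing.
Zeta: no edge straddles that height → 0 crossings.
Eta: 1–2 at x≈29.39 (right), 4–1 at x≈29.74 (right) → 2 crossings.
Theta: 1–2 at x≈17.83 (left), 4–1 at x≈20.48 (left) → 0 crossings.
Delta: 1–2 at x≈9.42 (left), 5–1 at x≈21.05 (left) → 0 crossings.
Mu: 1–2 at x≈17.57 (left), 3–4 at x≈6.97 (left) → 0 crossings.
Only Lambda has an odd count, so the point is inside Lambda.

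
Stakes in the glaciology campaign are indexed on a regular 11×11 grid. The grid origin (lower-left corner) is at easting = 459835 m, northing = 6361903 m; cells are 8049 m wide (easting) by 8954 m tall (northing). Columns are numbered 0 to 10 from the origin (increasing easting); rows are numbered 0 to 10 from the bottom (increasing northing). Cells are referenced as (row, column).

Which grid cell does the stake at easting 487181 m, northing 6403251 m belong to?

Column index: ⌊(487181 − 459835) / 8049⌋ = ⌊3.397⌋ = 3
Row offset from origin: ⌊(6403251 − 6361903) / 8954⌋ = ⌊4.618⌋ = 4 → row 4

(4, 3)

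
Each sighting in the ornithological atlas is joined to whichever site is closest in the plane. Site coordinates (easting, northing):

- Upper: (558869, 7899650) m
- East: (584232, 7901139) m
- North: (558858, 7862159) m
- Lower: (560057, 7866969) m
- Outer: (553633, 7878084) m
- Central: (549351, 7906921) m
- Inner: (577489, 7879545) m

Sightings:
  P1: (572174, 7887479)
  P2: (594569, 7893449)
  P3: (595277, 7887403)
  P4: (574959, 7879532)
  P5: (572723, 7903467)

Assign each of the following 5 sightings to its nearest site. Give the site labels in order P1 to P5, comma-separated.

P1 → Inner (d²=91197581.00)
P2 → East (d²=165989669.00)
P3 → East (d²=310669721.00)
P4 → Inner (d²=6401069.00)
P5 → East (d²=137876665.00)

Inner, East, East, Inner, East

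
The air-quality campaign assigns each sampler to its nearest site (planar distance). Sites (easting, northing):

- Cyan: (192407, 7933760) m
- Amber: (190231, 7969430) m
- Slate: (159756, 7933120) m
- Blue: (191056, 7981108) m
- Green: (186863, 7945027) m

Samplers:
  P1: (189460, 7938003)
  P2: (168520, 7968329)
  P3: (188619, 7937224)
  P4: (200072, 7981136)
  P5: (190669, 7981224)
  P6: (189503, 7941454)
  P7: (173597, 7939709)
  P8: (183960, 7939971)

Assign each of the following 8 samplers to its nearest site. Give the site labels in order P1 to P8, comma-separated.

P1 → Cyan (d²=26687858.00)
P2 → Amber (d²=472579722.00)
P3 → Cyan (d²=26348240.00)
P4 → Blue (d²=81289040.00)
P5 → Blue (d²=163225.00)
P6 → Green (d²=19735929.00)
P7 → Green (d²=204267880.00)
P8 → Green (d²=33990545.00)

Cyan, Amber, Cyan, Blue, Blue, Green, Green, Green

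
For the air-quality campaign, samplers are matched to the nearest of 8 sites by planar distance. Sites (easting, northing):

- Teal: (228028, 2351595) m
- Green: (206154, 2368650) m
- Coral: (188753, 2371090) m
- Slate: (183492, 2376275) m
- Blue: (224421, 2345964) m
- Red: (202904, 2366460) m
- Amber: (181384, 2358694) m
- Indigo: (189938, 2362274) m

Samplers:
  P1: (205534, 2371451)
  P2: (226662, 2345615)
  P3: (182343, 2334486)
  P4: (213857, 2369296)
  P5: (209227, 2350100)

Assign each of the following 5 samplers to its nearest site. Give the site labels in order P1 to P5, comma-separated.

Green, Blue, Amber, Green, Blue

P1 → Green (d²=8230001.00)
P2 → Blue (d²=5143882.00)
P3 → Amber (d²=586946945.00)
P4 → Green (d²=59753525.00)
P5 → Blue (d²=247964132.00)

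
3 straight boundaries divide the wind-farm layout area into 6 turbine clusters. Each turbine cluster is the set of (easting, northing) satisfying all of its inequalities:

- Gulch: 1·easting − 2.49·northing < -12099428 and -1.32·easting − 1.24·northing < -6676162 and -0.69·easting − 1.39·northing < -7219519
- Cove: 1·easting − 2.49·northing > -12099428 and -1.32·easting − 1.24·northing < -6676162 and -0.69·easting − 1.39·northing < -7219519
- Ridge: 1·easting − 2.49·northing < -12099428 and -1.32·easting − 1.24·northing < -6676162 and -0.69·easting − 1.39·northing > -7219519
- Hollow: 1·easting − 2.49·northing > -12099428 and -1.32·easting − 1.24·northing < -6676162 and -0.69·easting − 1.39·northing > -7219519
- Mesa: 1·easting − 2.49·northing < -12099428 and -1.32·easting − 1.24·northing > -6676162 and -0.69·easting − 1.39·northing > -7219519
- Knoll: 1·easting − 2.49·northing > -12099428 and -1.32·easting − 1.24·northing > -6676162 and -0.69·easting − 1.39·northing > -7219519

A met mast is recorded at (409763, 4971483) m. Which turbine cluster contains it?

Hollow

1·409763 − 2.49·4971483 = -11969229.670, which is > -12099428
-1.32·409763 − 1.24·4971483 = -6705526.080, which is < -6676162
-0.69·409763 − 1.39·4971483 = -7193097.840, which is > -7219519
This sign pattern matches Hollow.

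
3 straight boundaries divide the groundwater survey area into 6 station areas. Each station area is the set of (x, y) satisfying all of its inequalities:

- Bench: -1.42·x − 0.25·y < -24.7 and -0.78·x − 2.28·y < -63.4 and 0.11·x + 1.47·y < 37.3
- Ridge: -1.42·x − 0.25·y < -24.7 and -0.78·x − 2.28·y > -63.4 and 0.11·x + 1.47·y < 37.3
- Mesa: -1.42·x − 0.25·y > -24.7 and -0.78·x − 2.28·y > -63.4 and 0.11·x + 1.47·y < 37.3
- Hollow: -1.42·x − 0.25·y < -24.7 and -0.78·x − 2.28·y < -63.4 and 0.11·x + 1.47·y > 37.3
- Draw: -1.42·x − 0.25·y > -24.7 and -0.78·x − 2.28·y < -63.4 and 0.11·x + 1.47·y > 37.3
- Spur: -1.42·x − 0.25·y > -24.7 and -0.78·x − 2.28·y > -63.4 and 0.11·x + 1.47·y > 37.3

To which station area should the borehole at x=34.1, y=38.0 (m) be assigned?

Hollow

-1.42·34.1 − 0.25·38.0 = -57.922, which is < -24.7
-0.78·34.1 − 2.28·38.0 = -113.238, which is < -63.4
0.11·34.1 + 1.47·38.0 = 59.611, which is > 37.3
This sign pattern matches Hollow.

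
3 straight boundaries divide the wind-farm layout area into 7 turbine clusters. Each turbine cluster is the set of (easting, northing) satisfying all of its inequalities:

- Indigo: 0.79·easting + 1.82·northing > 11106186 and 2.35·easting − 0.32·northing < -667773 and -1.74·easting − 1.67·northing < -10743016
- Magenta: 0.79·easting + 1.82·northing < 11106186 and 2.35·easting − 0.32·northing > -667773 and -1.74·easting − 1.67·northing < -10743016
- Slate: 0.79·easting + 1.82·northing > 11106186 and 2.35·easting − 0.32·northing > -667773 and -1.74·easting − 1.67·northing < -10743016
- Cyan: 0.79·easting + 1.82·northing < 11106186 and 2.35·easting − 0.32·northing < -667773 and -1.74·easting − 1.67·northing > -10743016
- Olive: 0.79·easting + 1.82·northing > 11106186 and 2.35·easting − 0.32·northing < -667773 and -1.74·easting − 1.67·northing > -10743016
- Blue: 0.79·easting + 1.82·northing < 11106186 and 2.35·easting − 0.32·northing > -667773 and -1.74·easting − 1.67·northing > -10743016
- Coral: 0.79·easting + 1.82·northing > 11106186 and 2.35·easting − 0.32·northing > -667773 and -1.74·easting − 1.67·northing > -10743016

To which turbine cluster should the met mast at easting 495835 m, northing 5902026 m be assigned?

0.79·495835 + 1.82·5902026 = 11133396.970, which is > 11106186
2.35·495835 − 0.32·5902026 = -723436.070, which is < -667773
-1.74·495835 − 1.67·5902026 = -10719136.320, which is > -10743016
This sign pattern matches Olive.

Olive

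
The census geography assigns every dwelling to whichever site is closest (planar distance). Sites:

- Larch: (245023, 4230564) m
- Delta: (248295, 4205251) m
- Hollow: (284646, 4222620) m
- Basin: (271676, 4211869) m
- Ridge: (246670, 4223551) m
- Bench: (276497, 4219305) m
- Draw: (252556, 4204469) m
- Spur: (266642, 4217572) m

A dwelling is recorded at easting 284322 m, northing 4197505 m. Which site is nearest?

Basin

Squared distances to each site:
Larch: 2637308882.000; Delta: 1357945245.000; Hollow: 630868201.000; Basin: 366245812.000; Ridge: 2096067220.000; Bench: 536470625.000; Draw: 1057576052.000; Spur: 715266889.000.
Minimum at Basin.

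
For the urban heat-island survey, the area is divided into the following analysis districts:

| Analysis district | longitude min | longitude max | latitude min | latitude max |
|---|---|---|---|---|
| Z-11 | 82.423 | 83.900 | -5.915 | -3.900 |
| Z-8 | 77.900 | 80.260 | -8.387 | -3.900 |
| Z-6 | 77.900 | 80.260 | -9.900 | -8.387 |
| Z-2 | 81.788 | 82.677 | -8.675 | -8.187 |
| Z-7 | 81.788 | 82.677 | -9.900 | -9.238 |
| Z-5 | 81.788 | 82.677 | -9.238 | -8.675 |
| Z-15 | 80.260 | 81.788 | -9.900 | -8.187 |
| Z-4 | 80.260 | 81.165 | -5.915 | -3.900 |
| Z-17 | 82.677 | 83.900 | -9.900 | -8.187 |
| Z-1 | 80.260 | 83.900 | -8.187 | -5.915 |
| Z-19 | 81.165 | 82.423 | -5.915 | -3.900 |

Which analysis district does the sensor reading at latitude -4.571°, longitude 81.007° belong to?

The point has longitude = 81.007 and latitude = -4.571.
Only Z-4 satisfies 80.260 ≤ longitude ≤ 81.165 and -5.915 ≤ latitude ≤ -3.900.

Z-4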